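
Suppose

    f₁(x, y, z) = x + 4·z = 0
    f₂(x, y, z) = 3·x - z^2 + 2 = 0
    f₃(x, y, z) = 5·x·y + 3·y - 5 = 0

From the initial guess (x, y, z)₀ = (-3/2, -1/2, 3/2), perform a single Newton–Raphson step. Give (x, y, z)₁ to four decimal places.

At (-3/2, -1/2, 3/2): F = (4.5000, -4.7500, -2.7500).
Jacobian J = [[1, 0, 4], [3, 0, -2·z], [5·y, 5·x + 3, 0]].
At the point, J = [[1.0000, 0.0000, 4.0000], [3.0000, 0.0000, -3.0000], [-2.5000, -4.5000, 0.0000]] (det J = -67.5000).
Solving J·Δ = −F gives Δ = (0.3667, -0.8148, -1.2167).
Then the next iterate is (x, y, z)₁ = (-1.1333, -1.3148, 0.2833).

(-1.1333, -1.3148, 0.2833)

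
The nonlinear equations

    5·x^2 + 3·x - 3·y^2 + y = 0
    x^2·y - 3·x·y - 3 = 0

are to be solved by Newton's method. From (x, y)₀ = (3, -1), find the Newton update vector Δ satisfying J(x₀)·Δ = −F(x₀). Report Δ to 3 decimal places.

(-1.000, -2.429)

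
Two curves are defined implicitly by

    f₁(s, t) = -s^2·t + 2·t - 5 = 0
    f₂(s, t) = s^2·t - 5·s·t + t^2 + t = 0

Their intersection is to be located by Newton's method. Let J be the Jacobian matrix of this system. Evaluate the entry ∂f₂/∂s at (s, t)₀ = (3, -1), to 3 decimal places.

-1.000

∂f₂/∂s = 2·s·t - 5·t.
At (3, -1) this is -1.000.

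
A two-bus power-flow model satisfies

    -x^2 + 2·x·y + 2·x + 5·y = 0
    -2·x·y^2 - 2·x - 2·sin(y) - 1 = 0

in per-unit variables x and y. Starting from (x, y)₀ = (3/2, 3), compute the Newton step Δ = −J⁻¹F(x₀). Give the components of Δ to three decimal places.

At (3/2, 3): F = (24.750, -31.28224).
Jacobian J = [[-2·x + 2·y + 2, 2·x + 5], [-2·y^2 - 2, -4·x·y - 2·cos(y)]].
At the point, J = [[5.000, 8.000], [-20.000, -16.02002]] (det J = 79.89992).
Solving J·Δ = −F gives Δ = (1.830, -4.238).

(1.830, -4.238)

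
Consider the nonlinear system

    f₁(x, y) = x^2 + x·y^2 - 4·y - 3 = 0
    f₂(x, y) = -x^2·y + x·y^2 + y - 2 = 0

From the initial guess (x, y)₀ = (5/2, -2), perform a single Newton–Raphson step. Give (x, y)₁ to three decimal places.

(3.607, 0.230)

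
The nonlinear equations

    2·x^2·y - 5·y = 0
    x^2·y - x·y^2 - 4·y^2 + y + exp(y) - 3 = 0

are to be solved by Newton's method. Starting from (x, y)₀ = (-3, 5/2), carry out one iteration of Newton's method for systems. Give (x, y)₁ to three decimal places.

(-2.184, 1.884)

At (-3, 5/2): F = (32.500, 27.93249).
Jacobian J = [[4·x·y, 2·x^2 - 5], [2·x·y - y^2, x^2 - 2·x·y - 8·y + exp(y) + 1]].
At the point, J = [[-30.000, 13.000], [-21.250, 17.18249]] (det J = -239.22482).
Solving J·Δ = −F gives Δ = (0.816, -0.616).
Then the next iterate is (x, y)₁ = (-2.184, 1.884).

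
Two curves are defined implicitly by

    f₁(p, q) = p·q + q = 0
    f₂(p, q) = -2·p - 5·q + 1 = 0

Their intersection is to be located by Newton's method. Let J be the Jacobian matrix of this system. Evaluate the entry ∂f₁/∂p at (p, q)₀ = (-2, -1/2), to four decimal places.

∂f₁/∂p = q.
At (-2, -1/2) this is -0.5000.

-0.5000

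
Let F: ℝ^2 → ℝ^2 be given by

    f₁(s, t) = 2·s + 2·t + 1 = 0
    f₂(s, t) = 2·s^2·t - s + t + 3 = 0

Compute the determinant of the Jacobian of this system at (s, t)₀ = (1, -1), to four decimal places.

16.0000

J = [[2, 2], [4·s·t - 1, 2·s^2 + 1]].
At the point, J = [[2.0000, 2.0000], [-5.0000, 3.0000]].
det J = 16.0000.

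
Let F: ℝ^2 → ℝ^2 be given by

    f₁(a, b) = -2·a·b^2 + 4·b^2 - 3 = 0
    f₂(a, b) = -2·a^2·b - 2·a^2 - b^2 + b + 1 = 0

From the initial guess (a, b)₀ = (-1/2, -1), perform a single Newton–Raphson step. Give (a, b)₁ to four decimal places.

At (-1/2, -1): F = (2.0000, -1.0000).
Jacobian J = [[-2·b^2, -4·a·b + 8·b], [-4·a·b - 4·a, -2·a^2 - 2·b + 1]].
At the point, J = [[-2.0000, -10.0000], [0.0000, 2.5000]] (det J = -5.0000).
Solving J·Δ = −F gives Δ = (-1.0000, 0.4000).
Then the next iterate is (a, b)₁ = (-1.5000, -0.6000).

(-1.5000, -0.6000)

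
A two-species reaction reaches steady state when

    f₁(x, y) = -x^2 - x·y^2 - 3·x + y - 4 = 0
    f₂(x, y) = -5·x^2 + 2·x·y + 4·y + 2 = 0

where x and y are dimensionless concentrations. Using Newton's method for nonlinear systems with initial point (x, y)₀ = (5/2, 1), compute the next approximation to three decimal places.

(1.030, -0.506)

At (5/2, 1): F = (-19.250, -20.250).
Jacobian J = [[-2·x - y^2 - 3, -2·x·y + 1], [-10·x + 2·y, 2·x + 4]].
At the point, J = [[-9.000, -4.000], [-23.000, 9.000]] (det J = -173.000).
Solving J·Δ = −F gives Δ = (-1.470, -1.506).
Then the next iterate is (x, y)₁ = (1.030, -0.506).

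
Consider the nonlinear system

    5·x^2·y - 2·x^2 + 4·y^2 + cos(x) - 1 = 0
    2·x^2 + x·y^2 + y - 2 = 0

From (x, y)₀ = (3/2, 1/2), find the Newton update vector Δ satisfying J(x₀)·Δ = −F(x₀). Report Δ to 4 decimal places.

(-0.5154, -0.0614)

At (3/2, 1/2): F = (1.195737, 3.3750).
Jacobian J = [[10·x·y - 4·x - sin(x), 5·x^2 + 8·y], [4·x + y^2, 2·x·y + 1]].
At the point, J = [[0.502505, 15.2500], [6.2500, 2.5000]] (det J = -94.056237).
Solving J·Δ = −F gives Δ = (-0.5154, -0.0614).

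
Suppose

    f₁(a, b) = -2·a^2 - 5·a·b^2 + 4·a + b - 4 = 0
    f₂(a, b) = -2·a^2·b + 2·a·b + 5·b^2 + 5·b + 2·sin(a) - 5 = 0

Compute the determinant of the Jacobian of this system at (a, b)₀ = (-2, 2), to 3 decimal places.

J = [[-4·a - 5·b^2 + 4, -10·a·b + 1], [-4·a·b + 2·b + 2·cos(a), -2·a^2 + 2·a + 10·b + 5]].
At the point, J = [[-8.000, 41.000], [19.16771, 13.000]].
det J = -889.876.

-889.876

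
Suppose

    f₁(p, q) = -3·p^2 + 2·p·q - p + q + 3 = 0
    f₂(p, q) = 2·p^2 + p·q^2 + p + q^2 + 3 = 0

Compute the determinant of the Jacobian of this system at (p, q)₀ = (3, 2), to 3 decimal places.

-359.000

J = [[-6·p + 2·q - 1, 2·p + 1], [4·p + q^2 + 1, 2·p·q + 2·q]].
At the point, J = [[-15.000, 7.000], [17.000, 16.000]].
det J = -359.000.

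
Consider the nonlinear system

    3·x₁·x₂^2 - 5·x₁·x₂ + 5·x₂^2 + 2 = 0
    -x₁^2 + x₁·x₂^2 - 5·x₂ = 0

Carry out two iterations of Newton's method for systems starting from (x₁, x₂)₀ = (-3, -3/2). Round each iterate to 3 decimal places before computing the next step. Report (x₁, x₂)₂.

(-1.682, -0.456)

At (-3, -3/2): F = (-29.500, -8.250).
Jacobian J = [[3·x₂^2 - 5·x₂, 6·x₁·x₂ - 5·x₁ + 10·x₂], [-2·x₁ + x₂^2, 2·x₁·x₂ - 5]].
At the point, J = [[14.250, 27.000], [8.250, 4.000]] (det J = -165.750).
Solving J·Δ = −F gives Δ = (0.632, 0.759).
Then the next iterate is (x₁, x₂)₁ = (-2.368, -0.741).
Round to (-2.368, -0.741) and repeat: F = (-7.92871, -3.20265), J = [[5.35224, 14.95813], [5.28508, -1.49062]].
Δ = (0.686, 0.285), so (x₁, x₂)₂ = (-1.682, -0.456).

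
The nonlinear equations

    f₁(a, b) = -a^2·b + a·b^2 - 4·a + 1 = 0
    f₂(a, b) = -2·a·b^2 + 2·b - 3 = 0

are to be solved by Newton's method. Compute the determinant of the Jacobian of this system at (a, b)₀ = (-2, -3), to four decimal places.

298.0000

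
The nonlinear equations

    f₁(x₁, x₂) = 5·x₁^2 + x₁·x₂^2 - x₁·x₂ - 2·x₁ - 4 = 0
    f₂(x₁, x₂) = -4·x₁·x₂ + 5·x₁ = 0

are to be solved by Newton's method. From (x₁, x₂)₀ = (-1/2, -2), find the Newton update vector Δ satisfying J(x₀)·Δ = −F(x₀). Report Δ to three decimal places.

(0.196, 1.978)

At (-1/2, -2): F = (-4.750, -6.500).
Jacobian J = [[10·x₁ + x₂^2 - x₂ - 2, 2·x₁·x₂ - x₁], [-4·x₂ + 5, -4·x₁]].
At the point, J = [[-1.000, 2.500], [13.000, 2.000]] (det J = -34.500).
Solving J·Δ = −F gives Δ = (0.196, 1.978).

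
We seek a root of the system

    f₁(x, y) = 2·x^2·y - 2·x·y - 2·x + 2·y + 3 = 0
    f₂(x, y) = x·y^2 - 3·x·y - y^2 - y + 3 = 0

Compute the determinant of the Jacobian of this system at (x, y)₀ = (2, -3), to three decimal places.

152.000

J = [[4·x·y - 2·y - 2, 2·x^2 - 2·x + 2], [y^2 - 3·y, 2·x·y - 3·x - 2·y - 1]].
At the point, J = [[-20.000, 6.000], [18.000, -13.000]].
det J = 152.000.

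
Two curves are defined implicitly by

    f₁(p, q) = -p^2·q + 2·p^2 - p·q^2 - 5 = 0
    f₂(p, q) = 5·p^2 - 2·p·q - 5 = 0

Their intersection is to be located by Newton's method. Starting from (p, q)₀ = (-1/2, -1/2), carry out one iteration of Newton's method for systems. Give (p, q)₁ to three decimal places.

At (-1/2, -1/2): F = (-4.250, -4.250).
Jacobian J = [[-2·p·q + 4·p - q^2, -p^2 - 2·p·q], [10·p - 2·q, -2·p]].
At the point, J = [[-2.750, -0.750], [-4.000, 1.000]] (det J = -5.750).
Solving J·Δ = −F gives Δ = (-1.293, -0.924).
Then the next iterate is (p, q)₁ = (-1.793, -1.424).

(-1.793, -1.424)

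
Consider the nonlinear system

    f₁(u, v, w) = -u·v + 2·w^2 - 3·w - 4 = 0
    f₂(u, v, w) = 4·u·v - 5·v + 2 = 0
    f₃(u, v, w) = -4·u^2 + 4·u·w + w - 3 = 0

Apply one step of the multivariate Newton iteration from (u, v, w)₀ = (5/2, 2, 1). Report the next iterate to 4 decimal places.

(3.2105, -1.5368, 3.5789)

At (5/2, 2, 1): F = (-10.0000, 12.0000, -17.0000).
Jacobian J = [[-v, -u, 4·w - 3], [4·v, 4·u - 5, 0], [-8·u + 4·w, 0, 4·u + 1]].
At the point, J = [[-2.0000, -2.5000, 1.0000], [8.0000, 5.0000, 0.0000], [-16.0000, 0.0000, 11.0000]] (det J = 190.0000).
Solving J·Δ = −F gives Δ = (0.7105, -3.5368, 2.5789).
Then the next iterate is (u, v, w)₁ = (3.2105, -1.5368, 3.5789).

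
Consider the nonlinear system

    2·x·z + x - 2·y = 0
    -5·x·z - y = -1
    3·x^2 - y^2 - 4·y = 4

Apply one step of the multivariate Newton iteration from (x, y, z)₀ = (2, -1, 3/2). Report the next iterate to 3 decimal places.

(1.373, 0.739, 0.496)

At (2, -1, 3/2): F = (10.000, -13.000, 11.000).
Jacobian J = [[2·z + 1, -2, 2·x], [-5·z, -1, -5·x], [6·x, -2·y - 4, 0]].
At the point, J = [[4.000, -2.000, 4.000], [-7.500, -1.000, -10.000], [12.000, -2.000, 0.000]] (det J = 268.000).
Solving J·Δ = −F gives Δ = (-0.627, 1.739, -1.004).
Then the next iterate is (x, y, z)₁ = (1.373, 0.739, 0.496).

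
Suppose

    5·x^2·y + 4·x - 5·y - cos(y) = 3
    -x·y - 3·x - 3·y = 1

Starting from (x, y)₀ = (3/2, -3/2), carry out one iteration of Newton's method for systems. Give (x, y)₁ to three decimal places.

(1.254, -1.140)

At (3/2, -3/2): F = (-6.44574, 1.250).
Jacobian J = [[10·x·y + 4, 5·x^2 + sin(y) - 5], [-y - 3, -x - 3]].
At the point, J = [[-18.500, 5.25251], [-1.500, -4.500]] (det J = 91.12876).
Solving J·Δ = −F gives Δ = (-0.246, 0.360).
Then the next iterate is (x, y)₁ = (1.254, -1.140).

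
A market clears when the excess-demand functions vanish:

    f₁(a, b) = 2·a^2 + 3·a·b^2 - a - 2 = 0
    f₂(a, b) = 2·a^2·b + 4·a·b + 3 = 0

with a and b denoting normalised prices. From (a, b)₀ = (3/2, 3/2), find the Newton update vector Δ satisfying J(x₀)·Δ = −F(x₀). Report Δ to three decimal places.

(-1.723, 0.675)

At (3/2, 3/2): F = (11.125, 18.750).
Jacobian J = [[4·a + 3·b^2 - 1, 6·a·b], [4·a·b + 4·b, 2·a^2 + 4·a]].
At the point, J = [[11.750, 13.500], [15.000, 10.500]] (det J = -79.125).
Solving J·Δ = −F gives Δ = (-1.723, 0.675).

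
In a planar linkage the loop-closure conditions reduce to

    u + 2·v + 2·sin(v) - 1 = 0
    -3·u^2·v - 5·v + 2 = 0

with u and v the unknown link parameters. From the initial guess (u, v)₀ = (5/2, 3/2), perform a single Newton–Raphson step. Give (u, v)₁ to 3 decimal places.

(5.866, -3.105)

At (5/2, 3/2): F = (6.49499, -33.625).
Jacobian J = [[1, 2·cos(v) + 2], [-6·u·v, -3·u^2 - 5]].
At the point, J = [[1.000, 2.14147], [-22.500, -23.750]] (det J = 24.43317).
Solving J·Δ = −F gives Δ = (3.366, -4.605).
Then the next iterate is (u, v)₁ = (5.866, -3.105).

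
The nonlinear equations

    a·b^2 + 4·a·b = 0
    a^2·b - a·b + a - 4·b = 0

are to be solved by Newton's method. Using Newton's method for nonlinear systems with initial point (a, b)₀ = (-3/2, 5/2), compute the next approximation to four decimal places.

At (-3/2, 5/2): F = (-24.3750, -2.1250).
Jacobian J = [[b^2 + 4·b, 2·a·b + 4·a], [2·a·b - b + 1, a^2 - a - 4]].
At the point, J = [[16.2500, -13.5000], [-9.0000, -0.2500]] (det J = -125.5625).
Solving J·Δ = −F gives Δ = (-0.1799, -2.0222).
Then the next iterate is (a, b)₁ = (-1.6799, 0.4778).

(-1.6799, 0.4778)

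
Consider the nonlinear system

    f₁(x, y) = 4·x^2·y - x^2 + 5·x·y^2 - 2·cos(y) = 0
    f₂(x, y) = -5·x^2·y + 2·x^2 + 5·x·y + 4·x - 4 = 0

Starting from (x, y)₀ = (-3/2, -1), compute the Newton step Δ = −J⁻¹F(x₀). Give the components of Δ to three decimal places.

(-0.656, 1.477)

At (-3/2, -1): F = (-19.83060, 13.250).
Jacobian J = [[8·x·y - 2·x + 5·y^2, 4·x^2 + 10·x·y + 2·sin(y)], [-10·x·y + 4·x + 5·y + 4, -5·x^2 + 5·x]].
At the point, J = [[20.000, 22.31706], [-22.000, -18.750]] (det J = 115.97528).
Solving J·Δ = −F gives Δ = (-0.656, 1.477).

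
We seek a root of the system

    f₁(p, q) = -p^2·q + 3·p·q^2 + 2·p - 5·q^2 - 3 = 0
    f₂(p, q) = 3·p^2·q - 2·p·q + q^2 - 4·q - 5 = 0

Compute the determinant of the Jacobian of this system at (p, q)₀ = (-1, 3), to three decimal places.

J = [[-2·p·q + 3·q^2 + 2, -p^2 + 6·p·q - 10·q], [6·p·q - 2·q, 3·p^2 - 2·p + 2·q - 4]].
At the point, J = [[35.000, -49.000], [-24.000, 7.000]].
det J = -931.000.

-931.000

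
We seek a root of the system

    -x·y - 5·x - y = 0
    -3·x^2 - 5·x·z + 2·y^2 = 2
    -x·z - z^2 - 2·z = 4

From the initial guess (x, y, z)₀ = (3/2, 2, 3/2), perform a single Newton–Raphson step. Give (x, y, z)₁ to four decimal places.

At (3/2, 2, 3/2): F = (-12.5000, -12.0000, -11.5000).
Jacobian J = [[-y - 5, -x - 1, 0], [-6·x - 5·z, 4·y, -5·x], [-z, 0, -x - 2·z - 2]].
At the point, J = [[-7.0000, -2.5000, 0.0000], [-16.5000, 8.0000, -7.5000], [-1.5000, 0.0000, -6.5000]] (det J = 604.0000).
Solving J·Δ = −F gives Δ = (-1.0420, -2.0824, -1.5288).
Then the next iterate is (x, y, z)₁ = (0.4580, -0.0824, -0.0288).

(0.4580, -0.0824, -0.0288)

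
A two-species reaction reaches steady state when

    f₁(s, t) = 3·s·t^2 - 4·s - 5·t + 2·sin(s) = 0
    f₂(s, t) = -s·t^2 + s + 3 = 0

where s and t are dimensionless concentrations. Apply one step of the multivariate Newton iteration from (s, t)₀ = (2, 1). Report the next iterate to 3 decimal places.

At (2, 1): F = (-5.18141, 3.000).
Jacobian J = [[3·t^2 + 2·cos(s) - 4, 6·s·t - 5], [-t^2 + 1, -2·s·t]].
At the point, J = [[-1.83229, 7.000], [0.000, -4.000]] (det J = 7.32917).
Solving J·Δ = −F gives Δ = (0.037, 0.750).
Then the next iterate is (s, t)₁ = (2.037, 1.750).

(2.037, 1.750)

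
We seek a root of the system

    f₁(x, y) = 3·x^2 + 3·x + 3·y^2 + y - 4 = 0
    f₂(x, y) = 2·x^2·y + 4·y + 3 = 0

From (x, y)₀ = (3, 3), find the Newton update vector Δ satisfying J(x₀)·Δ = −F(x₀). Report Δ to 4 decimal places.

(0.2387, -3.5270)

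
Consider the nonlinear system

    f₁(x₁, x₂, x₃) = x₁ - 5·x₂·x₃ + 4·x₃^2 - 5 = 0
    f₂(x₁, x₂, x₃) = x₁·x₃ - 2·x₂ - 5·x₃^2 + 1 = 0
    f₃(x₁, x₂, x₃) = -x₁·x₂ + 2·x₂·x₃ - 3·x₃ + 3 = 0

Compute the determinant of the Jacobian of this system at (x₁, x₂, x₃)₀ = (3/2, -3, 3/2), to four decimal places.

463.5000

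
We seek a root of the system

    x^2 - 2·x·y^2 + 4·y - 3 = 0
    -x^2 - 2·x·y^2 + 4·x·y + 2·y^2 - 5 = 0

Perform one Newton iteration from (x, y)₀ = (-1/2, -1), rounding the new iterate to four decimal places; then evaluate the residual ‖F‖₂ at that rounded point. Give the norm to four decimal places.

At (-1/2, -1): F = (-5.7500, -0.2500).
Jacobian J = [[2·x - 2·y^2, -4·x·y + 4], [-2·x - 2·y^2 + 4·y, -4·x·y + 4·x + 4·y]].
At the point, J = [[-3.0000, 2.0000], [-5.0000, -8.0000]] (det J = 34.0000).
Solving J·Δ = −F gives Δ = (-1.3676, 0.8235).
Then the next iterate is (x, y)₁ = (-1.8676, -0.1765).
Re-evaluating at (-1.8676, -0.1765): F = (-0.101710, -6.990740), so ‖F‖₂ = 6.9915.

6.9915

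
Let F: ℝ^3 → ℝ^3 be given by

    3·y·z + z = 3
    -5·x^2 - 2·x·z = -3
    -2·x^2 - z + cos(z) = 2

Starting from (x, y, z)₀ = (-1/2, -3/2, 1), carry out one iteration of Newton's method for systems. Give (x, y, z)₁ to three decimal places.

At (-1/2, -3/2, 1): F = (-6.500, 2.750, -2.95970).
Jacobian J = [[0, 3·z, 3·y + 1], [-10·x - 2·z, 0, -2·x], [-4·x, 0, -sin(z) - 1]].
At the point, J = [[0.000, 3.000, -3.500], [3.000, 0.000, 1.000], [2.000, 0.000, -1.84147]] (det J = 22.57324).
Solving J·Δ = −F gives Δ = (-0.280, -0.063, -1.911).
Then the next iterate is (x, y, z)₁ = (-0.780, -1.563, -0.911).

(-0.780, -1.563, -0.911)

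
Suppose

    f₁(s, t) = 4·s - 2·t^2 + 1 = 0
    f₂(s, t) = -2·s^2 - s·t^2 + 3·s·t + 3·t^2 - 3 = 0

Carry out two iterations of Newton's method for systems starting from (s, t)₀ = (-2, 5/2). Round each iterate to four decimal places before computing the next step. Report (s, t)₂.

At (-2, 5/2): F = (-19.5000, 5.2500).
Jacobian J = [[4, -4·t], [-4·s - t^2 + 3·t, -2·s·t + 3·s + 6·t]].
At the point, J = [[4.0000, -10.0000], [9.2500, 19.0000]] (det J = 168.5000).
Solving J·Δ = −F gives Δ = (1.8872, -1.1951).
Then the next iterate is (s, t)₁ = (-0.1128, 1.3049).
Round to (-0.1128, 1.3049) and repeat: F = (-2.856728, 1.833338), J = [[4.0000, -5.2196], [2.663136, 7.785385]].
Δ = (0.2813, -0.3317), so (s, t)₂ = (0.1685, 0.9732).

(0.1685, 0.9732)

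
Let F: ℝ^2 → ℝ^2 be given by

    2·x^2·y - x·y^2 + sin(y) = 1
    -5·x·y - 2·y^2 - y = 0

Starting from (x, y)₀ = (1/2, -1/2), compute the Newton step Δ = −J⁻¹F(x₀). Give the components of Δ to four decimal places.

(0.1542, 1.0903)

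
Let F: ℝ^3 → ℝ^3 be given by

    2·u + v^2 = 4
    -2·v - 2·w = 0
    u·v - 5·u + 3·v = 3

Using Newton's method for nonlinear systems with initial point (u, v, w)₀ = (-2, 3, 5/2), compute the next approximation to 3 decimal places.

(2.214, 1.429, -1.429)

At (-2, 3, 5/2): F = (1.000, -11.000, 10.000).
Jacobian J = [[2, 2·v, 0], [0, -2, -2], [v - 5, u + 3, 0]].
At the point, J = [[2.000, 6.000, 0.000], [0.000, -2.000, -2.000], [-2.000, 1.000, 0.000]] (det J = 28.000).
Solving J·Δ = −F gives Δ = (4.214, -1.571, -3.929).
Then the next iterate is (u, v, w)₁ = (2.214, 1.429, -1.429).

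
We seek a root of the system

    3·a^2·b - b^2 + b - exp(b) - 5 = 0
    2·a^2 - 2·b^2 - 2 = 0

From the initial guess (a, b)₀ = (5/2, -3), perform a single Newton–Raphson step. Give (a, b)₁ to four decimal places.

(1.6382, -1.6568)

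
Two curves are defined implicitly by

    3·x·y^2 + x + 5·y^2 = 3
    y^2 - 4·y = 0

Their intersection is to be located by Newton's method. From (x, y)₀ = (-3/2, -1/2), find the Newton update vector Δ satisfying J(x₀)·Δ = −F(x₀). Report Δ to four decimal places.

(2.6286, 0.4500)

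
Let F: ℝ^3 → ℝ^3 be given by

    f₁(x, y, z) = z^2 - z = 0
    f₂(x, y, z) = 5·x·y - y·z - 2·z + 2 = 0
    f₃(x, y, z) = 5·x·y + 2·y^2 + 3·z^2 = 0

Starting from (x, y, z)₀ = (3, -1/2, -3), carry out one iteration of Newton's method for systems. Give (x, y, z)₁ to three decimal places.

(-8.920, -1.957, -1.286)

At (3, -1/2, -3): F = (12.000, -1.000, 20.000).
Jacobian J = [[0, 0, 2·z - 1], [5·y, 5·x - z, -y - 2], [5·y, 5·x + 4·y, 6·z]].
At the point, J = [[0.000, 0.000, -7.000], [-2.500, 18.000, -1.500], [-2.500, 13.000, -18.000]] (det J = -87.500).
Solving J·Δ = −F gives Δ = (-11.920, -1.457, 1.714).
Then the next iterate is (x, y, z)₁ = (-8.920, -1.957, -1.286).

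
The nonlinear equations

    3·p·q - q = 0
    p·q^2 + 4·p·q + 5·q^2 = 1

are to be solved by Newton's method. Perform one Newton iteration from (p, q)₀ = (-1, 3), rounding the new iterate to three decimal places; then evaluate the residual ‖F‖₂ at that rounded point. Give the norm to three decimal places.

4.984

At (-1, 3): F = (-12.000, 23.000).
Jacobian J = [[3·q, 3·p - 1], [q^2 + 4·q, 2·p·q + 4·p + 10·q]].
At the point, J = [[9.000, -4.000], [21.000, 20.000]] (det J = 264.000).
Solving J·Δ = −F gives Δ = (0.561, -1.739).
Then the next iterate is (p, q)₁ = (-0.439, 1.261).
Re-evaluating at (-0.439, 1.261): F = (-2.92174, 4.03823), so ‖F‖₂ = 4.984.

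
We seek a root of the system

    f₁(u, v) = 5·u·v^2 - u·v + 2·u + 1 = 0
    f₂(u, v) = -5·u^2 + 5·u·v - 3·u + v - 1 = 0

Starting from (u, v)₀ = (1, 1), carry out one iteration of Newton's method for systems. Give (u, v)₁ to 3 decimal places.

At (1, 1): F = (7.000, -3.000).
Jacobian J = [[5·v^2 - v + 2, 10·u·v - u], [-10·u + 5·v - 3, 5·u + 1]].
At the point, J = [[6.000, 9.000], [-8.000, 6.000]] (det J = 108.000).
Solving J·Δ = −F gives Δ = (-0.639, -0.352).
Then the next iterate is (u, v)₁ = (0.361, 0.648).

(0.361, 0.648)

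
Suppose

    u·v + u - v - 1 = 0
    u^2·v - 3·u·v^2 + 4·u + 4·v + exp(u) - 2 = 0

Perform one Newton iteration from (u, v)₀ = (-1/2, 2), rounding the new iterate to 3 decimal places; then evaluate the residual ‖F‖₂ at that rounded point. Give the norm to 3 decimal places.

At (-1/2, 2): F = (-4.500, 11.10653).
Jacobian J = [[v + 1, u - 1], [2·u·v - 3·v^2 + exp(u) + 4, u^2 - 6·u·v + 4]].
At the point, J = [[3.000, -1.500], [-9.39347, 10.250]] (det J = 16.65980).
Solving J·Δ = −F gives Δ = (1.769, 0.537).
Then the next iterate is (u, v)₁ = (1.269, 2.537).
Re-evaluating at (1.269, 2.537): F = (0.95145, -3.63648), so ‖F‖₂ = 3.759.

3.759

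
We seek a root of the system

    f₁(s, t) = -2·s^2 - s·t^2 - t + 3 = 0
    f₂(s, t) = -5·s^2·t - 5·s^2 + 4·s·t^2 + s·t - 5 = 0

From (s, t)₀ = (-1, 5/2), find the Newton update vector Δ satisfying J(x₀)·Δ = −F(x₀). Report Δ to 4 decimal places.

(0.3995, -0.9628)

At (-1, 5/2): F = (4.7500, -50.0000).
Jacobian J = [[-4·s - t^2, -2·s·t - 1], [-10·s·t - 10·s + 4·t^2 + t, -5·s^2 + 8·s·t + s]].
At the point, J = [[-2.2500, 4.0000], [62.5000, -26.0000]] (det J = -191.5000).
Solving J·Δ = −F gives Δ = (0.3995, -0.9628).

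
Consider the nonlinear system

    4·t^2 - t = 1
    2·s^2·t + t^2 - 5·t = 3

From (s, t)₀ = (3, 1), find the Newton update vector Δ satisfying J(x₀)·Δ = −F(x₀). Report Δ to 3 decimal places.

(-0.560, -0.286)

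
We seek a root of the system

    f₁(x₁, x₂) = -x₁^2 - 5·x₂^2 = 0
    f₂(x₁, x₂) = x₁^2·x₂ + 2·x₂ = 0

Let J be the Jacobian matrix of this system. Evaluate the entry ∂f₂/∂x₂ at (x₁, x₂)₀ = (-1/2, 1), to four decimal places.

2.2500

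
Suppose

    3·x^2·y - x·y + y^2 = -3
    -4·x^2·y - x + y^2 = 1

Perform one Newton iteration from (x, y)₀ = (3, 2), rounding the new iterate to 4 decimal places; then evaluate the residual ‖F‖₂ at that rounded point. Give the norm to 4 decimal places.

27.4934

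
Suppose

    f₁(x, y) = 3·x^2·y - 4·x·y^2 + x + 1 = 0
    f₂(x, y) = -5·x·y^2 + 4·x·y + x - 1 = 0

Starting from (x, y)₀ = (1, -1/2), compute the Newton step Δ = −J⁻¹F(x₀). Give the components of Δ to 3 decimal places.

At (1, -1/2): F = (-0.500, -3.250).
Jacobian J = [[6·x·y - 4·y^2 + 1, 3·x^2 - 8·x·y], [-5·y^2 + 4·y + 1, -10·x·y + 4·x]].
At the point, J = [[-3.000, 7.000], [-2.250, 9.000]] (det J = -11.250).
Solving J·Δ = −F gives Δ = (1.622, 0.767).

(1.622, 0.767)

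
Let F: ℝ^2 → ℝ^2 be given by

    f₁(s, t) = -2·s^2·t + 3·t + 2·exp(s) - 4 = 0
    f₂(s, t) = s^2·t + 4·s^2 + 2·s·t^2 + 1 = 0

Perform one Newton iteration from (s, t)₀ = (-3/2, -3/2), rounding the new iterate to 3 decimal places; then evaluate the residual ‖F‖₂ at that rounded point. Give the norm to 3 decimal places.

0.092

At (-3/2, -3/2): F = (-1.30374, -0.125).
Jacobian J = [[-4·s·t + 2·exp(s), -2·s^2 + 3], [2·s·t + 8·s + 2·t^2, s^2 + 4·s·t]].
At the point, J = [[-8.55374, -1.500], [-3.000, 11.250]] (det J = -100.72957).
Solving J·Δ = −F gives Δ = (-0.147, -0.028).
Then the next iterate is (s, t)₁ = (-1.647, -1.528).
Re-evaluating at (-1.647, -1.528): F = (0.09099, 0.01479), so ‖F‖₂ = 0.092.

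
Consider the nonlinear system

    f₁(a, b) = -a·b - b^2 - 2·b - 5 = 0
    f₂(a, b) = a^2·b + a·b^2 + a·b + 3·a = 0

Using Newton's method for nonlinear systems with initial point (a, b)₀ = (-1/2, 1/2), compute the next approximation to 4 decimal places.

At (-1/2, 1/2): F = (-6.0000, -1.7500).
Jacobian J = [[-b, -a - 2·b - 2], [2·a·b + b^2 + b + 3, a^2 + 2·a·b + a]].
At the point, J = [[-0.5000, -2.5000], [3.2500, -0.7500]] (det J = 8.5000).
Solving J·Δ = −F gives Δ = (-0.0147, -2.3971).
Then the next iterate is (a, b)₁ = (-0.5147, -1.8971).

(-0.5147, -1.8971)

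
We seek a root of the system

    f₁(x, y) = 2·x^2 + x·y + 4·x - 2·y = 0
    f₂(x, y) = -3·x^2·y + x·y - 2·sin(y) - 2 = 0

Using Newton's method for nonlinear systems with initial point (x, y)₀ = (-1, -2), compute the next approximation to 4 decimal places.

(-0.6976, -0.8683)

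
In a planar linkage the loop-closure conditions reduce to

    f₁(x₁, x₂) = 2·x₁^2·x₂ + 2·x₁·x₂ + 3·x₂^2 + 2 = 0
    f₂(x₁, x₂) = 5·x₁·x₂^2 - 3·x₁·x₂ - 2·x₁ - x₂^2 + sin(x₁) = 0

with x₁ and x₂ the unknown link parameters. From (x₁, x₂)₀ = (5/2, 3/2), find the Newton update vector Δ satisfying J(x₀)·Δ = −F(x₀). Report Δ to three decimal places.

At (5/2, 3/2): F = (35.000, 10.22347).
Jacobian J = [[4·x₁·x₂ + 2·x₂, 2·x₁^2 + 2·x₁ + 6·x₂], [5·x₂^2 - 3·x₂ + cos(x₁) - 2, 10·x₁·x₂ - 3·x₁ - 2·x₂]].
At the point, J = [[18.000, 26.500], [3.94886, 27.000]] (det J = 381.35531).
Solving J·Δ = −F gives Δ = (-1.768, -0.120).

(-1.768, -0.120)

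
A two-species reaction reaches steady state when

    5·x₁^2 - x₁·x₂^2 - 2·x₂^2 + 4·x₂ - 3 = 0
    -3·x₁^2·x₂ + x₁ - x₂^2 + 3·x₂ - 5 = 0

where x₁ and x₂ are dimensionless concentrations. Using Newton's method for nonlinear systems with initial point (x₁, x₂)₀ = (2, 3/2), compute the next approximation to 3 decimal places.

(1.089, 1.228)

At (2, 3/2): F = (14.000, -18.750).
Jacobian J = [[10·x₁ - x₂^2, -2·x₁·x₂ - 4·x₂ + 4], [-6·x₁·x₂ + 1, -3·x₁^2 - 2·x₂ + 3]].
At the point, J = [[17.750, -8.000], [-17.000, -12.000]] (det J = -349.000).
Solving J·Δ = −F gives Δ = (-0.911, -0.272).
Then the next iterate is (x₁, x₂)₁ = (1.089, 1.228).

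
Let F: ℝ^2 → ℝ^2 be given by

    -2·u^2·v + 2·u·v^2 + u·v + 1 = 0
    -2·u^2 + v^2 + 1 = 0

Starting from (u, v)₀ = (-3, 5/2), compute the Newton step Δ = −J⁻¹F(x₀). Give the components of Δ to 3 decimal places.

At (-3, 5/2): F = (-89.000, -10.750).
Jacobian J = [[-4·u·v + 2·v^2 + v, -2·u^2 + 4·u·v + u], [-4·u, 2·v]].
At the point, J = [[45.000, -51.000], [12.000, 5.000]] (det J = 837.000).
Solving J·Δ = −F gives Δ = (1.187, -0.698).

(1.187, -0.698)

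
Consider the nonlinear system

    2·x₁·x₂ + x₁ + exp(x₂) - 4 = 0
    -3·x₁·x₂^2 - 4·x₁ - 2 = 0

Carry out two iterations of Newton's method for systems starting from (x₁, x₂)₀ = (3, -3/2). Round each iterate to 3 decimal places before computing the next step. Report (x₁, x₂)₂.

(1.176, 1.104)

At (3, -3/2): F = (-9.77687, -34.250).
Jacobian J = [[2·x₂ + 1, 2·x₁ + exp(x₂)], [-3·x₂^2 - 4, -6·x₁·x₂]].
At the point, J = [[-2.000, 6.22313], [-10.750, 27.000]] (det J = 12.89865).
Solving J·Δ = −F gives Δ = (3.941, 2.838).
Then the next iterate is (x₁, x₂)₁ = (6.941, 1.338).
Round to (6.941, 1.338) and repeat: F = (25.32653, -67.04225), J = [[3.676, 17.69341], [-9.37073, -55.72235]].
Δ = (-5.765, -0.234), so (x₁, x₂)₂ = (1.176, 1.104).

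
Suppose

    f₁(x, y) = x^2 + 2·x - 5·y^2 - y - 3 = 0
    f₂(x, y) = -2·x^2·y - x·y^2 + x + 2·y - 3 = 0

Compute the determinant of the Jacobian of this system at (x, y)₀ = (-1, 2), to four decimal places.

105.0000

J = [[2·x + 2, -10·y - 1], [-4·x·y - y^2 + 1, -2·x^2 - 2·x·y + 2]].
At the point, J = [[0.0000, -21.0000], [5.0000, 4.0000]].
det J = 105.0000.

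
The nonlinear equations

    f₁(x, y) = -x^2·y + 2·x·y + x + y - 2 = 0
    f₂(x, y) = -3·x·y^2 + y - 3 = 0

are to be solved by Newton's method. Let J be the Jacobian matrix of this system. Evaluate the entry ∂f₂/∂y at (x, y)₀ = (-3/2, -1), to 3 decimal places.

-8.000

∂f₂/∂y = -6·x·y + 1.
At (-3/2, -1) this is -8.000.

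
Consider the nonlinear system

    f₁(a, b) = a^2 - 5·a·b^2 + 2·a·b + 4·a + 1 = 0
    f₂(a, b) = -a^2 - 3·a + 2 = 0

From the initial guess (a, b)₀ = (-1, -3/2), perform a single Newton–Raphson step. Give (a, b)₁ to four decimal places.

(3.0000, -3.6618)

At (-1, -3/2): F = (12.2500, 4.0000).
Jacobian J = [[2·a - 5·b^2 + 2·b + 4, -10·a·b + 2·a], [-2·a - 3, 0]].
At the point, J = [[-12.2500, -17.0000], [-1.0000, 0.0000]] (det J = -17.0000).
Solving J·Δ = −F gives Δ = (4.0000, -2.1618).
Then the next iterate is (a, b)₁ = (3.0000, -3.6618).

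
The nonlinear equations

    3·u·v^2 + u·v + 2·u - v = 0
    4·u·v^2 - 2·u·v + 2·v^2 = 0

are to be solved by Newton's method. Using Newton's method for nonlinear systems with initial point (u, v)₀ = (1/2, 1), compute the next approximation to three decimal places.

(0.324, 0.622)

At (1/2, 1): F = (2.000, 3.000).
Jacobian J = [[3·v^2 + v + 2, 6·u·v + u - 1], [4·v^2 - 2·v, 8·u·v - 2·u + 4·v]].
At the point, J = [[6.000, 2.500], [2.000, 7.000]] (det J = 37.000).
Solving J·Δ = −F gives Δ = (-0.176, -0.378).
Then the next iterate is (u, v)₁ = (0.324, 0.622).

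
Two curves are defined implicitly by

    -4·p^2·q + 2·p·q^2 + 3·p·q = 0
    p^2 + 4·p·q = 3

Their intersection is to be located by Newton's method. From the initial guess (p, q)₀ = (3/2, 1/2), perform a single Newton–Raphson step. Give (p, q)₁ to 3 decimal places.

At (3/2, 1/2): F = (-1.500, 2.250).
Jacobian J = [[-8·p·q + 2·q^2 + 3·q, -4·p^2 + 4·p·q + 3·p], [2·p + 4·q, 4·p]].
At the point, J = [[-4.000, -1.500], [5.000, 6.000]] (det J = -16.500).
Solving J·Δ = −F gives Δ = (-0.341, -0.091).
Then the next iterate is (p, q)₁ = (1.159, 0.409).

(1.159, 0.409)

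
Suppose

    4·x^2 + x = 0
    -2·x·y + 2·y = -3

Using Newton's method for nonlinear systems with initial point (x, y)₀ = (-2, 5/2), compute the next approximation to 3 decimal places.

(-1.067, 0.278)

At (-2, 5/2): F = (14.000, 18.000).
Jacobian J = [[8·x + 1, 0], [-2·y, -2·x + 2]].
At the point, J = [[-15.000, 0.000], [-5.000, 6.000]] (det J = -90.000).
Solving J·Δ = −F gives Δ = (0.933, -2.222).
Then the next iterate is (x, y)₁ = (-1.067, 0.278).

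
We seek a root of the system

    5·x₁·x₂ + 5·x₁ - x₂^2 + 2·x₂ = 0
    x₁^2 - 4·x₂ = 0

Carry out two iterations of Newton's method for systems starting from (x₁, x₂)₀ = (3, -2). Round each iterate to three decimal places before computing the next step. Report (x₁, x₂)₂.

At (3, -2): F = (-23.000, 17.000).
Jacobian J = [[5·x₂ + 5, 5·x₁ - 2·x₂ + 2], [2·x₁, -4]].
At the point, J = [[-5.000, 21.000], [6.000, -4.000]] (det J = -106.000).
Solving J·Δ = −F gives Δ = (-2.500, 0.500).
Then the next iterate is (x₁, x₂)₁ = (0.500, -1.500).
Round to (0.500, -1.500) and repeat: F = (-6.500, 6.250), J = [[-2.500, 7.500], [1.000, -4.000]].
Δ = (8.350, 3.650), so (x₁, x₂)₂ = (8.850, 2.150).

(8.850, 2.150)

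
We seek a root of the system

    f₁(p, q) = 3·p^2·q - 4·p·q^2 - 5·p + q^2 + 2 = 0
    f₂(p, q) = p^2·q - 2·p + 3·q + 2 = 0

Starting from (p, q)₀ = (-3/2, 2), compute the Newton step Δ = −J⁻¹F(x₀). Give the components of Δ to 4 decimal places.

At (-3/2, 2): F = (51.0000, 15.5000).
Jacobian J = [[6·p·q - 4·q^2 - 5, 3·p^2 - 8·p·q + 2·q], [2·p·q - 2, p^2 + 3]].
At the point, J = [[-39.0000, 34.7500], [-8.0000, 5.2500]] (det J = 73.2500).
Solving J·Δ = −F gives Δ = (3.6980, 2.6826).

(3.6980, 2.6826)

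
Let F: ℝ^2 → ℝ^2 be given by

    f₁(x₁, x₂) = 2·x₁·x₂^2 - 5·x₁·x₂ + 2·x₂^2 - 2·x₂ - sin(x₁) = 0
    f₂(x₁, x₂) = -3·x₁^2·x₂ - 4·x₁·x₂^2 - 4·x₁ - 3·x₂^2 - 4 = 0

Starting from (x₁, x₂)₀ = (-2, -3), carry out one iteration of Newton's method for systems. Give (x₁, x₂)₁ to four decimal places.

(-2.2215, -0.5754)

At (-2, -3): F = (-41.090703, 85.0000).
Jacobian J = [[2·x₂^2 - 5·x₂ - cos(x₁), 4·x₁·x₂ - 5·x₁ + 4·x₂ - 2], [-6·x₁·x₂ - 4·x₂^2 - 4, -3·x₁^2 - 8·x₁·x₂ - 6·x₂]].
At the point, J = [[33.416147, 20.0000], [-76.0000, -42.0000]] (det J = 116.521833).
Solving J·Δ = −F gives Δ = (-0.2215, 2.4246).
Then the next iterate is (x₁, x₂)₁ = (-2.2215, -0.5754).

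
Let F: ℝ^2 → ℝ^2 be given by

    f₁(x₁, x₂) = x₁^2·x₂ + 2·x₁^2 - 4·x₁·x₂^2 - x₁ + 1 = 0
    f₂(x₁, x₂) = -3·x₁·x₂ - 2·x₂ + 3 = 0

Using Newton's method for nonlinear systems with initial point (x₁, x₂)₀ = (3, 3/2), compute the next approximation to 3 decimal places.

(1.384, 0.934)

At (3, 3/2): F = (2.500, -13.500).
Jacobian J = [[2·x₁·x₂ + 4·x₁ - 4·x₂^2 - 1, x₁^2 - 8·x₁·x₂], [-3·x₂, -3·x₁ - 2]].
At the point, J = [[11.000, -27.000], [-4.500, -11.000]] (det J = -242.500).
Solving J·Δ = −F gives Δ = (-1.616, -0.566).
Then the next iterate is (x₁, x₂)₁ = (1.384, 0.934).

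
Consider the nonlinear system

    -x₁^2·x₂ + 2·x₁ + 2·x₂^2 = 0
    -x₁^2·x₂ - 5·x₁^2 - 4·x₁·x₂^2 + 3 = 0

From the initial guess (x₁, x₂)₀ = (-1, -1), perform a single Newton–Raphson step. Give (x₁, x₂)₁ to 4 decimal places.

(-1.3000, -0.8000)

At (-1, -1): F = (1.0000, 3.0000).
Jacobian J = [[-2·x₁·x₂ + 2, -x₁^2 + 4·x₂], [-2·x₁·x₂ - 10·x₁ - 4·x₂^2, -x₁^2 - 8·x₁·x₂]].
At the point, J = [[0.0000, -5.0000], [4.0000, -9.0000]] (det J = 20.0000).
Solving J·Δ = −F gives Δ = (-0.3000, 0.2000).
Then the next iterate is (x₁, x₂)₁ = (-1.3000, -0.8000).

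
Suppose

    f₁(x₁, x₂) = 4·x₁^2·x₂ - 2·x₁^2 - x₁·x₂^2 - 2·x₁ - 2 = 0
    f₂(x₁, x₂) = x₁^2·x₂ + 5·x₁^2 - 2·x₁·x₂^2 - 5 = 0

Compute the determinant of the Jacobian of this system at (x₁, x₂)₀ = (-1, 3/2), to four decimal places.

J = [[8·x₁·x₂ - 4·x₁ - x₂^2 - 2, 4·x₁^2 - 2·x₁·x₂], [2·x₁·x₂ + 10·x₁ - 2·x₂^2, x₁^2 - 4·x₁·x₂]].
At the point, J = [[-12.2500, 7.0000], [-17.5000, 7.0000]].
det J = 36.7500.

36.7500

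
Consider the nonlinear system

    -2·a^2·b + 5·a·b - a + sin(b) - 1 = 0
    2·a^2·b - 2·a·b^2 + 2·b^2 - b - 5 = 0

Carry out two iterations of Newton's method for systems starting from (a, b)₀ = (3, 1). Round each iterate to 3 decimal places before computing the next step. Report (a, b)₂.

(1.991, 1.025)

At (3, 1): F = (-6.15853, 8.000).
Jacobian J = [[-4·a·b + 5·b - 1, -2·a^2 + 5·a + cos(b)], [4·a·b - 2·b^2, 2·a^2 - 4·a·b + 4·b - 1]].
At the point, J = [[-8.000, -2.45970], [10.000, 9.000]] (det J = -47.40302).
Solving J·Δ = −F gives Δ = (-0.754, -0.051).
Then the next iterate is (a, b)₁ = (2.246, 0.949).
Round to (2.246, 0.949) and repeat: F = (-1.35039, 1.38119), J = [[-4.78082, 1.72346], [6.72461, 4.35922]].
Δ = (-0.255, 0.076), so (a, b)₂ = (1.991, 1.025).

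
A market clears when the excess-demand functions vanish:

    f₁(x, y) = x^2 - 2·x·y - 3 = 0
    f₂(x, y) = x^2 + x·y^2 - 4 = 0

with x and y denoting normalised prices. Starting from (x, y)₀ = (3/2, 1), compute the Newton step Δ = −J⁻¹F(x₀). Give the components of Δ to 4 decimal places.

At (3/2, 1): F = (-3.7500, -0.2500).
Jacobian J = [[2·x - 2·y, -2·x], [2·x + y^2, 2·x·y]].
At the point, J = [[1.0000, -3.0000], [4.0000, 3.0000]] (det J = 15.0000).
Solving J·Δ = −F gives Δ = (0.8000, -0.9833).

(0.8000, -0.9833)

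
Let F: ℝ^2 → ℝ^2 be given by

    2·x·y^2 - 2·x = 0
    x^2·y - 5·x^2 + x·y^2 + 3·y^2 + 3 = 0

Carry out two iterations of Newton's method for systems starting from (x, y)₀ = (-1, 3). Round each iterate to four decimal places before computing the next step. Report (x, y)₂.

(-1.1021, 1.0889)

At (-1, 3): F = (-16.0000, 19.0000).
Jacobian J = [[2·y^2 - 2, 4·x·y], [2·x·y - 10·x + y^2, x^2 + 2·x·y + 6·y]].
At the point, J = [[16.0000, -12.0000], [13.0000, 13.0000]] (det J = 364.0000).
Solving J·Δ = −F gives Δ = (-0.0549, -1.4066).
Then the next iterate is (x, y)₁ = (-1.0549, 1.5934).
Round to (-1.0549, 1.5934) and repeat: F = (-3.246821, 4.147548), J = [[3.077847, -6.723511], [9.726168, 7.311459]].
Δ = (-0.0472, -0.5045), so (x, y)₂ = (-1.1021, 1.0889).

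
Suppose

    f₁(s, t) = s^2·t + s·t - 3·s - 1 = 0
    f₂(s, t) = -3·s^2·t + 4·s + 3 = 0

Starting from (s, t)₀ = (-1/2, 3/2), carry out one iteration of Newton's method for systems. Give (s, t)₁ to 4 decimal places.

(-0.4714, 1.6571)

At (-1/2, 3/2): F = (0.1250, -0.1250).
Jacobian J = [[2·s·t + t - 3, s^2 + s], [-6·s·t + 4, -3·s^2]].
At the point, J = [[-3.0000, -0.2500], [8.5000, -0.7500]] (det J = 4.3750).
Solving J·Δ = −F gives Δ = (0.0286, 0.1571).
Then the next iterate is (s, t)₁ = (-0.4714, 1.6571).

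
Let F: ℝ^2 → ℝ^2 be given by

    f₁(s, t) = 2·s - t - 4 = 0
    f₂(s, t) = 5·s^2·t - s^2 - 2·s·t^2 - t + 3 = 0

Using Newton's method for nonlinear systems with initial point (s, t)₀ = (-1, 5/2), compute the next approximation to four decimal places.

(-13.6000, -31.2000)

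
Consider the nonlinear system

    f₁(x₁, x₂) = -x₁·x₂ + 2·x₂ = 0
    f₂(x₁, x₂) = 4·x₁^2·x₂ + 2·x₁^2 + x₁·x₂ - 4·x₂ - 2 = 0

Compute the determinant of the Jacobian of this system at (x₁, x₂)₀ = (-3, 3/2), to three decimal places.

189.000

J = [[-x₂, -x₁ + 2], [8·x₁·x₂ + 4·x₁ + x₂, 4·x₁^2 + x₁ - 4]].
At the point, J = [[-1.500, 5.000], [-46.500, 29.000]].
det J = 189.000.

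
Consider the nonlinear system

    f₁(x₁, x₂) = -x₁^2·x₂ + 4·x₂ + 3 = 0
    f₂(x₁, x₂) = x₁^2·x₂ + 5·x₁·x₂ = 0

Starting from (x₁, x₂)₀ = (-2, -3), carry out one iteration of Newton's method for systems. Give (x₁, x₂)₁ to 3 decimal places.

(-1.750, -0.125)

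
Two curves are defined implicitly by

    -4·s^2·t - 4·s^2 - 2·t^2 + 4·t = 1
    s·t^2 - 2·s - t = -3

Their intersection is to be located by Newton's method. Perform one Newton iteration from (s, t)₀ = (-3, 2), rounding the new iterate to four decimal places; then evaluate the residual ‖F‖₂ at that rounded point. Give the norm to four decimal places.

At (-3, 2): F = (-109.0000, -5.0000).
Jacobian J = [[-8·s·t - 8·s, -4·s^2 - 4·t + 4], [t^2 - 2, 2·s·t - 1]].
At the point, J = [[72.0000, -40.0000], [2.0000, -13.0000]] (det J = -856.0000).
Solving J·Δ = −F gives Δ = (1.4217, -0.1659).
Then the next iterate is (s, t)₁ = (-1.5783, 1.8341).
Re-evaluating at (-1.5783, 1.8341): F = (-28.630768, -0.986779), so ‖F‖₂ = 28.6478.

28.6478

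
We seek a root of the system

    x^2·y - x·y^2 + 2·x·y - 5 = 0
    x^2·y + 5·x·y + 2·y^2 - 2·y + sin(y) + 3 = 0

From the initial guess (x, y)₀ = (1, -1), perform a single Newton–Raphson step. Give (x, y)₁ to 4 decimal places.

(1.1751, 0.9751)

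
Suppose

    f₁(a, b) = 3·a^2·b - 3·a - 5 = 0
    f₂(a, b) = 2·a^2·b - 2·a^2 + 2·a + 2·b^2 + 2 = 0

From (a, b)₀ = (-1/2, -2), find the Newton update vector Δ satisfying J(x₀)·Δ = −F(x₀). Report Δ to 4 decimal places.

(1.1184, 2.1930)

At (-1/2, -2): F = (-5.0000, 7.5000).
Jacobian J = [[6·a·b - 3, 3·a^2], [4·a·b - 4·a + 2, 2·a^2 + 4·b]].
At the point, J = [[3.0000, 0.7500], [8.0000, -7.5000]] (det J = -28.5000).
Solving J·Δ = −F gives Δ = (1.1184, 2.1930).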